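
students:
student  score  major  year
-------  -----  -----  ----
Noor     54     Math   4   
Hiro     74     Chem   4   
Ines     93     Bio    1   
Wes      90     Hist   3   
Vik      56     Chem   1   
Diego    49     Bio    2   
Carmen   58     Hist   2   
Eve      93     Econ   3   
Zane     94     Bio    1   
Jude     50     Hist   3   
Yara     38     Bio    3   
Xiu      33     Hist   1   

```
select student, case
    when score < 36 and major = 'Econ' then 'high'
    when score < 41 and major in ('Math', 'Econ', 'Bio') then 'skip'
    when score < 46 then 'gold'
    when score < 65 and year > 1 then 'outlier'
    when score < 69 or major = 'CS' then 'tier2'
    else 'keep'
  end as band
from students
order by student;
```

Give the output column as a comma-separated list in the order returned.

student=Carmen: score < 65 and year > 1 → outlier
student=Diego: score < 65 and year > 1 → outlier
student=Eve: ELSE → keep
student=Hiro: ELSE → keep
student=Ines: ELSE → keep
student=Jude: score < 65 and year > 1 → outlier
student=Noor: score < 65 and year > 1 → outlier
student=Vik: score < 69 or major = 'CS' → tier2
student=Wes: ELSE → keep
student=Xiu: score < 46 → gold
student=Yara: score < 41 and major in ('Math', 'Econ', 'Bio') → skip
student=Zane: ELSE → keep

outlier, outlier, keep, keep, keep, outlier, outlier, tier2, keep, gold, skip, keep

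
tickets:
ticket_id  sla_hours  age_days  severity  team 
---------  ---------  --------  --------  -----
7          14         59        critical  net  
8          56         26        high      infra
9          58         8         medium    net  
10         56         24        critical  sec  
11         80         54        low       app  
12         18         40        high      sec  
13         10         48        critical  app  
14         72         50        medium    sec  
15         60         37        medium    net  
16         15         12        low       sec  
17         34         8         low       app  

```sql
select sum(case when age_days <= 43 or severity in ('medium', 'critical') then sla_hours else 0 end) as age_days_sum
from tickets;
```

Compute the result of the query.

393

ticket_id=7: ✓ → 14
ticket_id=8: ✓ → 56
ticket_id=9: ✓ → 58
ticket_id=10: ✓ → 56
ticket_id=11: ✗
ticket_id=12: ✓ → 18
ticket_id=13: ✓ → 10
ticket_id=14: ✓ → 72
ticket_id=15: ✓ → 60
ticket_id=16: ✓ → 15
ticket_id=17: ✓ → 34
age_days_sum = 14 + 56 + 58 + 56 + 18 + 10 + 72 + 60 + 15 + 34 = 393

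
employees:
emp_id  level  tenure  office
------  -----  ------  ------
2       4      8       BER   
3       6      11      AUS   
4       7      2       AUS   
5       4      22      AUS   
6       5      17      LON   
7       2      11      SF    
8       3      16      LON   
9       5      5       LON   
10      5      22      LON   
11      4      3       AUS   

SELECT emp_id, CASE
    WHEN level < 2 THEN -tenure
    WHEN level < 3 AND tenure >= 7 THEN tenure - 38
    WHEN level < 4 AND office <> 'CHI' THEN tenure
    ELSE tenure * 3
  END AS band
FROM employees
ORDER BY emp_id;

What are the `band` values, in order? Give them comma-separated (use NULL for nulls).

24, 33, 6, 66, 51, -27, 16, 15, 66, 9

emp_id=2: ELSE → 24
emp_id=3: ELSE → 33
emp_id=4: ELSE → 6
emp_id=5: ELSE → 66
emp_id=6: ELSE → 51
emp_id=7: level < 3 AND tenure >= 7 → -27
emp_id=8: level < 4 AND office <> 'CHI' → 16
emp_id=9: ELSE → 15
emp_id=10: ELSE → 66
emp_id=11: ELSE → 9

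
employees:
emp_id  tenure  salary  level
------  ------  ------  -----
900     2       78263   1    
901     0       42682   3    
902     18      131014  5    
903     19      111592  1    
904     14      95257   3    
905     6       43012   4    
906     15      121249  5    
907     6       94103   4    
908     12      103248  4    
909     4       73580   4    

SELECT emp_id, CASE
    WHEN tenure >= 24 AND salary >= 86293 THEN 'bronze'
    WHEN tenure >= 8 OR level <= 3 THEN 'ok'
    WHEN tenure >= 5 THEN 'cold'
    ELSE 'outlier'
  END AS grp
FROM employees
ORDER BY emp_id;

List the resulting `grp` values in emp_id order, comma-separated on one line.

emp_id=900: tenure >= 8 OR level <= 3 → ok
emp_id=901: tenure >= 8 OR level <= 3 → ok
emp_id=902: tenure >= 8 OR level <= 3 → ok
emp_id=903: tenure >= 8 OR level <= 3 → ok
emp_id=904: tenure >= 8 OR level <= 3 → ok
emp_id=905: tenure >= 5 → cold
emp_id=906: tenure >= 8 OR level <= 3 → ok
emp_id=907: tenure >= 5 → cold
emp_id=908: tenure >= 8 OR level <= 3 → ok
emp_id=909: ELSE → outlier

ok, ok, ok, ok, ok, cold, ok, cold, ok, outlier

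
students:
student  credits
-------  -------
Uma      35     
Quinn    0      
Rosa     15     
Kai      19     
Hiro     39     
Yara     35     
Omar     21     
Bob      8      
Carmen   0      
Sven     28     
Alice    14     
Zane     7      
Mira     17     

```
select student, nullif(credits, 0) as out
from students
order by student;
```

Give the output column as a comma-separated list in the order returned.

student=Alice: credits=14 vs 0: differ → 14
student=Bob: credits=8 vs 0: differ → 8
student=Carmen: credits=0 vs 0: equal → NULL
student=Hiro: credits=39 vs 0: differ → 39
student=Kai: credits=19 vs 0: differ → 19
student=Mira: credits=17 vs 0: differ → 17
student=Omar: credits=21 vs 0: differ → 21
student=Quinn: credits=0 vs 0: equal → NULL
student=Rosa: credits=15 vs 0: differ → 15
student=Sven: credits=28 vs 0: differ → 28
student=Uma: credits=35 vs 0: differ → 35
student=Yara: credits=35 vs 0: differ → 35
student=Zane: credits=7 vs 0: differ → 7

14, 8, NULL, 39, 19, 17, 21, NULL, 15, 28, 35, 35, 7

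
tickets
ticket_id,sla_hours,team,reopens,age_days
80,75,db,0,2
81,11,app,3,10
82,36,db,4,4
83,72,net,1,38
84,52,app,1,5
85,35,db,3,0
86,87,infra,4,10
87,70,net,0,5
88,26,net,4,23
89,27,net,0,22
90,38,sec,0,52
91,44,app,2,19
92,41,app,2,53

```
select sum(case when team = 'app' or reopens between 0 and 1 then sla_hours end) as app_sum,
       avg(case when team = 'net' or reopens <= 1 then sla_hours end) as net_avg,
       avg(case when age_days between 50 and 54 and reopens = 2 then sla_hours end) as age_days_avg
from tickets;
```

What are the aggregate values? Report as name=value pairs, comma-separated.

[app_sum: team = 'app' or reopens between 0 and 1]
ticket_id=80: ✓ → 75
ticket_id=81: ✓ → 11
ticket_id=82: ✗
ticket_id=83: ✓ → 72
ticket_id=84: ✓ → 52
ticket_id=85: ✗
ticket_id=86: ✗
ticket_id=87: ✓ → 70
ticket_id=88: ✗
ticket_id=89: ✓ → 27
ticket_id=90: ✓ → 38
ticket_id=91: ✓ → 44
ticket_id=92: ✓ → 41
app_sum = 75 + 11 + 72 + 52 + 70 + 27 + 38 + 44 + 41 = 430
—
[net_avg: team = 'net' or reopens <= 1]
ticket_id=80: ✓ → 75
ticket_id=81: ✗
ticket_id=82: ✗
ticket_id=83: ✓ → 72
ticket_id=84: ✓ → 52
ticket_id=85: ✗
ticket_id=86: ✗
ticket_id=87: ✓ → 70
ticket_id=88: ✓ → 26
ticket_id=89: ✓ → 27
ticket_id=90: ✓ → 38
ticket_id=91: ✗
ticket_id=92: ✗
net_avg = (75 + 72 + 52 + 70 + 26 + 27 + 38) / 7 = 51.4285714286
—
[age_days_avg: age_days between 50 and 54 and reopens = 2]
ticket_id=80: ✗
ticket_id=81: ✗
ticket_id=82: ✗
ticket_id=83: ✗
ticket_id=84: ✗
ticket_id=85: ✗
ticket_id=86: ✗
ticket_id=87: ✗
ticket_id=88: ✗
ticket_id=89: ✗
ticket_id=90: ✗
ticket_id=91: ✗
ticket_id=92: ✓ → 41
age_days_avg = 41

app_sum=430, net_avg=51.4285714286, age_days_avg=41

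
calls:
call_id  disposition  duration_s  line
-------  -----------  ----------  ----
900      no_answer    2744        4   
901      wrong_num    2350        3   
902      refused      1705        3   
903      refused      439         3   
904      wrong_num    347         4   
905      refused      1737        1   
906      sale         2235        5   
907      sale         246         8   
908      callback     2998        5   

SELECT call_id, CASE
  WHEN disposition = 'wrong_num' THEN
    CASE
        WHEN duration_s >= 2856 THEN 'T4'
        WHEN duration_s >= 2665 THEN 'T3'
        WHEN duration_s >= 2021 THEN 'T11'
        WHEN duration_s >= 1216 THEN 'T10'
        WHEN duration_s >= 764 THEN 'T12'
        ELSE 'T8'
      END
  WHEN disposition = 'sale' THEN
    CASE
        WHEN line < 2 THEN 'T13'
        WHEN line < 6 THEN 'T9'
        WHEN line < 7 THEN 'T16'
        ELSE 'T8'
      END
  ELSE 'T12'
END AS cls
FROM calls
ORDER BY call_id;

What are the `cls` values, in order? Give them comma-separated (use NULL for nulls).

call_id=900: disposition='no_answer' → outer ELSE → T12
call_id=901: disposition='wrong_num' → inner[duration_s >= 2021] → T11
call_id=902: disposition='refused' → outer ELSE → T12
call_id=903: disposition='refused' → outer ELSE → T12
call_id=904: disposition='wrong_num' → inner[ELSE] → T8
call_id=905: disposition='refused' → outer ELSE → T12
call_id=906: disposition='sale' → inner[line < 6] → T9
call_id=907: disposition='sale' → inner[ELSE] → T8
call_id=908: disposition='callback' → outer ELSE → T12

T12, T11, T12, T12, T8, T12, T9, T8, T12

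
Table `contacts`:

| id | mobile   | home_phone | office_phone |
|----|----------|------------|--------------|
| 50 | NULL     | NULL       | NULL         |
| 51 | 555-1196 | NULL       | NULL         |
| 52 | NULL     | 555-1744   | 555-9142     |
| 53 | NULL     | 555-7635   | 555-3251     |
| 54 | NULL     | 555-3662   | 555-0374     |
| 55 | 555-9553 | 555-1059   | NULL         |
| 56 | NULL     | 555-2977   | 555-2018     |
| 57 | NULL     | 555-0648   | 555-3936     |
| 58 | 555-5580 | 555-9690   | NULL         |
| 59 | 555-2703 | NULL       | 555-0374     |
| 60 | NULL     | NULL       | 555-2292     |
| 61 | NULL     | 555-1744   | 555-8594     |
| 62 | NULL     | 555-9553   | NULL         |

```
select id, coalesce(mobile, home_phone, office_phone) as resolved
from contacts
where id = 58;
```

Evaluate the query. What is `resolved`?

555-5580

id = 58: mobile=555-5580, home_phone=555-9690, office_phone=NULL.
mobile=555-5580 → 555-5580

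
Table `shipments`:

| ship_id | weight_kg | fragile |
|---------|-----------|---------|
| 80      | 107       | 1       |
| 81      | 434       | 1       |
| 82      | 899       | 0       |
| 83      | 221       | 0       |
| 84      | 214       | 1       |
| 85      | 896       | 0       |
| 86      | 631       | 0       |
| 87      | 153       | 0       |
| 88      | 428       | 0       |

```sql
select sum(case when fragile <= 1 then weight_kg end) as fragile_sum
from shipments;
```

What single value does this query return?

ship_id=80: ✓ → 107
ship_id=81: ✓ → 434
ship_id=82: ✓ → 899
ship_id=83: ✓ → 221
ship_id=84: ✓ → 214
ship_id=85: ✓ → 896
ship_id=86: ✓ → 631
ship_id=87: ✓ → 153
ship_id=88: ✓ → 428
fragile_sum = 107 + 434 + 899 + 221 + 214 + 896 + 631 + 153 + 428 = 3983

3983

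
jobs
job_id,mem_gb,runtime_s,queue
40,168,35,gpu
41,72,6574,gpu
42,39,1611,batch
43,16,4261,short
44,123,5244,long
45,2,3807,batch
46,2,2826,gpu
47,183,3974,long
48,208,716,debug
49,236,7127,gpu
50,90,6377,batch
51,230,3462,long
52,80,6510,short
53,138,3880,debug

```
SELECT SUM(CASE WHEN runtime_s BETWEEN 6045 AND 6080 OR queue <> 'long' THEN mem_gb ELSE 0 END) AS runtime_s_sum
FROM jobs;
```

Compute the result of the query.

job_id=40: ✓ → 168
job_id=41: ✓ → 72
job_id=42: ✓ → 39
job_id=43: ✓ → 16
job_id=44: ✗
job_id=45: ✓ → 2
job_id=46: ✓ → 2
job_id=47: ✗
job_id=48: ✓ → 208
job_id=49: ✓ → 236
job_id=50: ✓ → 90
job_id=51: ✗
job_id=52: ✓ → 80
job_id=53: ✓ → 138
runtime_s_sum = 168 + 72 + 39 + 16 + 2 + 2 + 208 + 236 + 90 + 80 + 138 = 1051

1051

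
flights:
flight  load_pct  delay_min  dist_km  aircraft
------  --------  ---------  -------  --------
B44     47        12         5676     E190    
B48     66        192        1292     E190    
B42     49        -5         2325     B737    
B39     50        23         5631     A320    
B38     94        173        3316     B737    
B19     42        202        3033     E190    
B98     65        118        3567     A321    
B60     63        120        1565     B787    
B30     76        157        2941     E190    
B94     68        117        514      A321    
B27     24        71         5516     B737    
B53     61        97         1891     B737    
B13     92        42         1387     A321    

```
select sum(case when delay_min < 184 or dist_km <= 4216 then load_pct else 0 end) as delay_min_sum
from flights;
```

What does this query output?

797

flight=B44: ✓ → 47
flight=B48: ✓ → 66
flight=B42: ✓ → 49
flight=B39: ✓ → 50
flight=B38: ✓ → 94
flight=B19: ✓ → 42
flight=B98: ✓ → 65
flight=B60: ✓ → 63
flight=B30: ✓ → 76
flight=B94: ✓ → 68
flight=B27: ✓ → 24
flight=B53: ✓ → 61
flight=B13: ✓ → 92
delay_min_sum = 47 + 66 + 49 + 50 + 94 + 42 + 65 + 63 + 76 + 68 + 24 + 61 + 92 = 797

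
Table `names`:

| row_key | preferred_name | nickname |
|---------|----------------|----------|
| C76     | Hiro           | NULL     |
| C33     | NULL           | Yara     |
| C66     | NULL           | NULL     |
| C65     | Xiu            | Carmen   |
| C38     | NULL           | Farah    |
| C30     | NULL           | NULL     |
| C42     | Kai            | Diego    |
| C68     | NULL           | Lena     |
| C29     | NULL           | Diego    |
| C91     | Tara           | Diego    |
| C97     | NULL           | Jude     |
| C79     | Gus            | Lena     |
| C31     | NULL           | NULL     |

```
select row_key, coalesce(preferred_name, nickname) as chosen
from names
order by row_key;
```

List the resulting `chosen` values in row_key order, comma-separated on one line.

Diego, NULL, NULL, Yara, Farah, Kai, Xiu, NULL, Lena, Hiro, Gus, Tara, Jude

row_key=C29: preferred_name=NULL, nickname=Diego → Diego
row_key=C30: preferred_name=NULL, nickname=NULL (all NULL) → NULL
row_key=C31: preferred_name=NULL, nickname=NULL (all NULL) → NULL
row_key=C33: preferred_name=NULL, nickname=Yara → Yara
row_key=C38: preferred_name=NULL, nickname=Farah → Farah
row_key=C42: preferred_name=Kai → Kai
row_key=C65: preferred_name=Xiu → Xiu
row_key=C66: preferred_name=NULL, nickname=NULL (all NULL) → NULL
row_key=C68: preferred_name=NULL, nickname=Lena → Lena
row_key=C76: preferred_name=Hiro → Hiro
row_key=C79: preferred_name=Gus → Gus
row_key=C91: preferred_name=Tara → Tara
row_key=C97: preferred_name=NULL, nickname=Jude → Jude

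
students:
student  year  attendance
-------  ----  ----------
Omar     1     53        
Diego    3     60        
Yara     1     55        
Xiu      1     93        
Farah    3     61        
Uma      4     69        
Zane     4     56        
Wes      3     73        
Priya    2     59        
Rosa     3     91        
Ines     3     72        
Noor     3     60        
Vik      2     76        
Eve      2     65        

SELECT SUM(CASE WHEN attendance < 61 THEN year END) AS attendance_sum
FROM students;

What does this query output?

14

student=Omar: ✓ → 1
student=Diego: ✓ → 3
student=Yara: ✓ → 1
student=Xiu: ✗
student=Farah: ✗
student=Uma: ✗
student=Zane: ✓ → 4
student=Wes: ✗
student=Priya: ✓ → 2
student=Rosa: ✗
student=Ines: ✗
student=Noor: ✓ → 3
student=Vik: ✗
student=Eve: ✗
attendance_sum = 1 + 3 + 1 + 4 + 2 + 3 = 14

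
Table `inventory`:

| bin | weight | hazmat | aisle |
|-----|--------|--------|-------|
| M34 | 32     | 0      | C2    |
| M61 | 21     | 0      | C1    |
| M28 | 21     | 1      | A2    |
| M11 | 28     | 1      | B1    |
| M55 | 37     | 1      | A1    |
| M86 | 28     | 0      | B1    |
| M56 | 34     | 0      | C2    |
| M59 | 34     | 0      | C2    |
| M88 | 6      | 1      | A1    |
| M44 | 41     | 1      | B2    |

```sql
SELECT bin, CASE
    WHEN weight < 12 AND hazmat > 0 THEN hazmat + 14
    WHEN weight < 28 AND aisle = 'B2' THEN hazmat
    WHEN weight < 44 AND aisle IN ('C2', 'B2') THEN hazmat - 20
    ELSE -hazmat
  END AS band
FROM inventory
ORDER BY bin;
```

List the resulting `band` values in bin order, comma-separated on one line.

-1, -1, -20, -19, -1, -20, -20, 0, 0, 15

bin=M11: ELSE → -1
bin=M28: ELSE → -1
bin=M34: weight < 44 AND aisle IN ('C2', 'B2') → -20
bin=M44: weight < 44 AND aisle IN ('C2', 'B2') → -19
bin=M55: ELSE → -1
bin=M56: weight < 44 AND aisle IN ('C2', 'B2') → -20
bin=M59: weight < 44 AND aisle IN ('C2', 'B2') → -20
bin=M61: ELSE → 0
bin=M86: ELSE → 0
bin=M88: weight < 12 AND hazmat > 0 → 15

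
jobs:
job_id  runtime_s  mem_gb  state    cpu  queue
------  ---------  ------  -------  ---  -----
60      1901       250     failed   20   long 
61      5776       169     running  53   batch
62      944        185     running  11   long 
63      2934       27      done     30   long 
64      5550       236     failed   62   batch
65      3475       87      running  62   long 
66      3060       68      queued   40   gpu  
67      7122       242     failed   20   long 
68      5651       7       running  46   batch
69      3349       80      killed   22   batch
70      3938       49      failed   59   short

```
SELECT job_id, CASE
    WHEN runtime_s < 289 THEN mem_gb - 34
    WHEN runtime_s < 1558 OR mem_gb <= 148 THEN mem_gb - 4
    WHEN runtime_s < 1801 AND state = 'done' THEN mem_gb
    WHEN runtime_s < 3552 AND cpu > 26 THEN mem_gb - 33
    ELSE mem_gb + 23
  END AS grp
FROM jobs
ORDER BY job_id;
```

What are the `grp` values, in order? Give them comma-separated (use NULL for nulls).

273, 192, 181, 23, 259, 83, 64, 265, 3, 76, 45

job_id=60: ELSE → 273
job_id=61: ELSE → 192
job_id=62: runtime_s < 1558 OR mem_gb <= 148 → 181
job_id=63: runtime_s < 1558 OR mem_gb <= 148 → 23
job_id=64: ELSE → 259
job_id=65: runtime_s < 1558 OR mem_gb <= 148 → 83
job_id=66: runtime_s < 1558 OR mem_gb <= 148 → 64
job_id=67: ELSE → 265
job_id=68: runtime_s < 1558 OR mem_gb <= 148 → 3
job_id=69: runtime_s < 1558 OR mem_gb <= 148 → 76
job_id=70: runtime_s < 1558 OR mem_gb <= 148 → 45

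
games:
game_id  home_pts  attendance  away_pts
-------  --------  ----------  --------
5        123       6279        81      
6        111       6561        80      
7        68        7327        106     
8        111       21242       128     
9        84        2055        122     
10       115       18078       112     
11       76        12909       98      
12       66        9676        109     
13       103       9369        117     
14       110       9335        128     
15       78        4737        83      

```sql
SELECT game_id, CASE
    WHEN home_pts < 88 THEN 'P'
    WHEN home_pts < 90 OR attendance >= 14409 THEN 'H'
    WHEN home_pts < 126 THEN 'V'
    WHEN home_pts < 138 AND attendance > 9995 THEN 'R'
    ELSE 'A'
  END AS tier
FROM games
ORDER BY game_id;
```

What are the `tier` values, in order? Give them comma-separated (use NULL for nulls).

V, V, P, H, P, H, P, P, V, V, P

game_id=5: home_pts < 126 → V
game_id=6: home_pts < 126 → V
game_id=7: home_pts < 88 → P
game_id=8: home_pts < 90 OR attendance >= 14409 → H
game_id=9: home_pts < 88 → P
game_id=10: home_pts < 90 OR attendance >= 14409 → H
game_id=11: home_pts < 88 → P
game_id=12: home_pts < 88 → P
game_id=13: home_pts < 126 → V
game_id=14: home_pts < 126 → V
game_id=15: home_pts < 88 → P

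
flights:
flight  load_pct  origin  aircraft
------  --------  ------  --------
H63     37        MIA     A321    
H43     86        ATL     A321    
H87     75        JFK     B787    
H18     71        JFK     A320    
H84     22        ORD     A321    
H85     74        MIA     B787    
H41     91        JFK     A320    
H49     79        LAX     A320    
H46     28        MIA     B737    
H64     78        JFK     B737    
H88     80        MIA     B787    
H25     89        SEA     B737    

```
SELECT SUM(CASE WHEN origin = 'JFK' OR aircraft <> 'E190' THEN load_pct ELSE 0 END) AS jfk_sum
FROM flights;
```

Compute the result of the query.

810

flight=H63: ✓ → 37
flight=H43: ✓ → 86
flight=H87: ✓ → 75
flight=H18: ✓ → 71
flight=H84: ✓ → 22
flight=H85: ✓ → 74
flight=H41: ✓ → 91
flight=H49: ✓ → 79
flight=H46: ✓ → 28
flight=H64: ✓ → 78
flight=H88: ✓ → 80
flight=H25: ✓ → 89
jfk_sum = 37 + 86 + 75 + 71 + 22 + 74 + 91 + 79 + 28 + 78 + 80 + 89 = 810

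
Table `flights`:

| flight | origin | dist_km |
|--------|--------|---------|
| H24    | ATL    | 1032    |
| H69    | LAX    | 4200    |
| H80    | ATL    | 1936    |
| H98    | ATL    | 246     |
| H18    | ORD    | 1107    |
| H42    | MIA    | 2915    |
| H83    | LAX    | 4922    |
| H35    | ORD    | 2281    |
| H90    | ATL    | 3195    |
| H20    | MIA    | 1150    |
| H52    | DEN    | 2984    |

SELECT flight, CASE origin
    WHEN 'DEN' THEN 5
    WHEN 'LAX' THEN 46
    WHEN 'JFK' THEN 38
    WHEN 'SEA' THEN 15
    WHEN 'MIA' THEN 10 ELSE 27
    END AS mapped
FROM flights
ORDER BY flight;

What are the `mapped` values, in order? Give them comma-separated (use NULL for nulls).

flight=H18: ELSE → 27
flight=H20: origin='MIA' → 10
flight=H24: ELSE → 27
flight=H35: ELSE → 27
flight=H42: origin='MIA' → 10
flight=H52: origin='DEN' → 5
flight=H69: origin='LAX' → 46
flight=H80: ELSE → 27
flight=H83: origin='LAX' → 46
flight=H90: ELSE → 27
flight=H98: ELSE → 27

27, 10, 27, 27, 10, 5, 46, 27, 46, 27, 27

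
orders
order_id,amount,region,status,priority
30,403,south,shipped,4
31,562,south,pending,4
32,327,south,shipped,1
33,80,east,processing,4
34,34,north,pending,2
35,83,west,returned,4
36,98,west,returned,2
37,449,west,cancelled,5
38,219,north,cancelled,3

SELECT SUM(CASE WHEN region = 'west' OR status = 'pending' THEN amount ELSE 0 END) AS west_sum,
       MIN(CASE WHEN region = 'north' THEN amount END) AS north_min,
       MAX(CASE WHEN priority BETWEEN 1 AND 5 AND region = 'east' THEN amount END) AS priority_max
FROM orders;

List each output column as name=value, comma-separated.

west_sum=1226, north_min=34, priority_max=80

[west_sum: region = 'west' OR status = 'pending']
order_id=30: ✗
order_id=31: ✓ → 562
order_id=32: ✗
order_id=33: ✗
order_id=34: ✓ → 34
order_id=35: ✓ → 83
order_id=36: ✓ → 98
order_id=37: ✓ → 449
order_id=38: ✗
west_sum = 562 + 34 + 83 + 98 + 449 = 1226
—
[north_min: region = 'north']
order_id=30: ✗
order_id=31: ✗
order_id=32: ✗
order_id=33: ✗
order_id=34: ✓ → 34
order_id=35: ✗
order_id=36: ✗
order_id=37: ✗
order_id=38: ✓ → 219
north_min = MIN(34, 219) = 34
—
[priority_max: priority BETWEEN 1 AND 5 AND region = 'east']
order_id=30: ✗
order_id=31: ✗
order_id=32: ✗
order_id=33: ✓ → 80
order_id=34: ✗
order_id=35: ✗
order_id=36: ✗
order_id=37: ✗
order_id=38: ✗
priority_max = MAX(80) = 80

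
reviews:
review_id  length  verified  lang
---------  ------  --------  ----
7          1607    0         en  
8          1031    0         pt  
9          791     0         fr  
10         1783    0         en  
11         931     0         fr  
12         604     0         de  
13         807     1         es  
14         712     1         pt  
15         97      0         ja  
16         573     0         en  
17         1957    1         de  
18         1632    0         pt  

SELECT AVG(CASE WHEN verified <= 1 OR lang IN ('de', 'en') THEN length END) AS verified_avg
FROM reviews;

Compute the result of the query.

review_id=7: ✓ → 1607
review_id=8: ✓ → 1031
review_id=9: ✓ → 791
review_id=10: ✓ → 1783
review_id=11: ✓ → 931
review_id=12: ✓ → 604
review_id=13: ✓ → 807
review_id=14: ✓ → 712
review_id=15: ✓ → 97
review_id=16: ✓ → 573
review_id=17: ✓ → 1957
review_id=18: ✓ → 1632
verified_avg = (1607 + 1031 + 791 + 1783 + 931 + 604 + 807 + 712 + 97 + 573 + 1957 + 1632) / 12 = 1043.75

1043.75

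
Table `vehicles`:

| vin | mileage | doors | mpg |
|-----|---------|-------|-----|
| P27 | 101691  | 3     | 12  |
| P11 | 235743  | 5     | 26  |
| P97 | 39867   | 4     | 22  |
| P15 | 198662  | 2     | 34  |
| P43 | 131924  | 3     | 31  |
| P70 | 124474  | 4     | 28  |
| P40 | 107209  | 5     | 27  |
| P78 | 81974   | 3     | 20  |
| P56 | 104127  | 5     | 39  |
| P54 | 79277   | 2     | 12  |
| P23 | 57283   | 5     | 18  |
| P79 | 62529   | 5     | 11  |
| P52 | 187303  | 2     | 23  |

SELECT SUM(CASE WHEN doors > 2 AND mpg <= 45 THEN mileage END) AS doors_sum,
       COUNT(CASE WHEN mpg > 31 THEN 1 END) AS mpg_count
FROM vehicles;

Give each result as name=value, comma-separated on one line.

doors_sum=1046821, mpg_count=2

[doors_sum: doors > 2 AND mpg <= 45]
vin=P27: ✓ → 101691
vin=P11: ✓ → 235743
vin=P97: ✓ → 39867
vin=P15: ✗
vin=P43: ✓ → 131924
vin=P70: ✓ → 124474
vin=P40: ✓ → 107209
vin=P78: ✓ → 81974
vin=P56: ✓ → 104127
vin=P54: ✗
vin=P23: ✓ → 57283
vin=P79: ✓ → 62529
vin=P52: ✗
doors_sum = 101691 + 235743 + 39867 + 131924 + 124474 + 107209 + 81974 + 104127 + 57283 + 62529 = 1046821
—
[mpg_count: mpg > 31]
vin=P27: ✗
vin=P11: ✗
vin=P97: ✗
vin=P15: ✓ → 1
vin=P43: ✗
vin=P70: ✗
vin=P40: ✗
vin=P78: ✗
vin=P56: ✓ → 1
vin=P54: ✗
vin=P23: ✗
vin=P79: ✗
vin=P52: ✗
mpg_count = COUNT(1, 1) = 2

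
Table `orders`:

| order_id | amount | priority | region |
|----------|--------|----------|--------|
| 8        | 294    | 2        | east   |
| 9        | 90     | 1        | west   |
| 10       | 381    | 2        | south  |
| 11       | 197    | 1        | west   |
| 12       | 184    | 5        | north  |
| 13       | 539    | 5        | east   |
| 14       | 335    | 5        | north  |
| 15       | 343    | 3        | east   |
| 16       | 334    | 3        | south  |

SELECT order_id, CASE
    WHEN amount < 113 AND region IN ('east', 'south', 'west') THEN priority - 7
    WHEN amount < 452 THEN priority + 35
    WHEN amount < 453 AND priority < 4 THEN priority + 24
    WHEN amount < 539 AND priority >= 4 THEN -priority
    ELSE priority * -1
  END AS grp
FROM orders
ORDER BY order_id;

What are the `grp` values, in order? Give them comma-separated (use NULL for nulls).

order_id=8: amount < 452 → 37
order_id=9: amount < 113 AND region IN ('east', 'south', 'west') → -6
order_id=10: amount < 452 → 37
order_id=11: amount < 452 → 36
order_id=12: amount < 452 → 40
order_id=13: ELSE → -5
order_id=14: amount < 452 → 40
order_id=15: amount < 452 → 38
order_id=16: amount < 452 → 38

37, -6, 37, 36, 40, -5, 40, 38, 38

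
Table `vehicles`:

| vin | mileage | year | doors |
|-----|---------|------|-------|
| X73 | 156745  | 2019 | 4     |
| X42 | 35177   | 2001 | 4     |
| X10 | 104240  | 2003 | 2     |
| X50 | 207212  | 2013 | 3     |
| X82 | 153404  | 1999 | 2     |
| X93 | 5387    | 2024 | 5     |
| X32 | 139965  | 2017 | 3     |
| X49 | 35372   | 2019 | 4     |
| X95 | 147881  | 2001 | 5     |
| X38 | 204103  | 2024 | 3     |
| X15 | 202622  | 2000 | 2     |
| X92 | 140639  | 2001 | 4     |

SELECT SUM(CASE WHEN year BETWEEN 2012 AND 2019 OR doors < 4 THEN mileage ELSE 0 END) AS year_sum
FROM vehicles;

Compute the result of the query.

vin=X73: ✓ → 156745
vin=X42: ✗
vin=X10: ✓ → 104240
vin=X50: ✓ → 207212
vin=X82: ✓ → 153404
vin=X93: ✗
vin=X32: ✓ → 139965
vin=X49: ✓ → 35372
vin=X95: ✗
vin=X38: ✓ → 204103
vin=X15: ✓ → 202622
vin=X92: ✗
year_sum = 156745 + 104240 + 207212 + 153404 + 139965 + 35372 + 204103 + 202622 = 1203663

1203663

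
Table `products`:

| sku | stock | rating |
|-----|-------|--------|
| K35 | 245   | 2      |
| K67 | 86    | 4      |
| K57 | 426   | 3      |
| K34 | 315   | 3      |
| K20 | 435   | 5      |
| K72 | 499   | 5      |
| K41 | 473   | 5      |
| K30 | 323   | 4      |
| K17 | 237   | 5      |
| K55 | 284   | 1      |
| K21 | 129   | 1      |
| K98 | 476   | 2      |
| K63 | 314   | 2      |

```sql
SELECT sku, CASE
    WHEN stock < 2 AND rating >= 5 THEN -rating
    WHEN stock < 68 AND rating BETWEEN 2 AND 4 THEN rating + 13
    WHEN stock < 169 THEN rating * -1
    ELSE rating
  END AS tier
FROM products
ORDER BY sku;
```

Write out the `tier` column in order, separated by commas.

sku=K17: ELSE → 5
sku=K20: ELSE → 5
sku=K21: stock < 169 → -1
sku=K30: ELSE → 4
sku=K34: ELSE → 3
sku=K35: ELSE → 2
sku=K41: ELSE → 5
sku=K55: ELSE → 1
sku=K57: ELSE → 3
sku=K63: ELSE → 2
sku=K67: stock < 169 → -4
sku=K72: ELSE → 5
sku=K98: ELSE → 2

5, 5, -1, 4, 3, 2, 5, 1, 3, 2, -4, 5, 2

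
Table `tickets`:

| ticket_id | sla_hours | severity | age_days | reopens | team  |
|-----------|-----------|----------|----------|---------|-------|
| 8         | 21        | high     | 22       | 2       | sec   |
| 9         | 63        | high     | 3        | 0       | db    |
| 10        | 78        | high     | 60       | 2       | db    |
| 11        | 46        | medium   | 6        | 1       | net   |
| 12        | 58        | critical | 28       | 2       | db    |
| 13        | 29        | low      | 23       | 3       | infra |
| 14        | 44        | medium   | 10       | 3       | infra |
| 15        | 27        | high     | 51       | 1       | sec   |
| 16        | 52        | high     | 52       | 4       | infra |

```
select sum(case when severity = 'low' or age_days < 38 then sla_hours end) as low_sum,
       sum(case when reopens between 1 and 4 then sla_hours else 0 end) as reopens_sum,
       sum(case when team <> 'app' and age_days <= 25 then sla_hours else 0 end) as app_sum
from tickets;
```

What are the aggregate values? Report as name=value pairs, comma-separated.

low_sum=261, reopens_sum=355, app_sum=203

[low_sum: severity = 'low' or age_days < 38]
ticket_id=8: ✓ → 21
ticket_id=9: ✓ → 63
ticket_id=10: ✗
ticket_id=11: ✓ → 46
ticket_id=12: ✓ → 58
ticket_id=13: ✓ → 29
ticket_id=14: ✓ → 44
ticket_id=15: ✗
ticket_id=16: ✗
low_sum = 21 + 63 + 46 + 58 + 29 + 44 = 261
—
[reopens_sum: reopens between 1 and 4]
ticket_id=8: ✓ → 21
ticket_id=9: ✗
ticket_id=10: ✓ → 78
ticket_id=11: ✓ → 46
ticket_id=12: ✓ → 58
ticket_id=13: ✓ → 29
ticket_id=14: ✓ → 44
ticket_id=15: ✓ → 27
ticket_id=16: ✓ → 52
reopens_sum = 21 + 78 + 46 + 58 + 29 + 44 + 27 + 52 = 355
—
[app_sum: team <> 'app' and age_days <= 25]
ticket_id=8: ✓ → 21
ticket_id=9: ✓ → 63
ticket_id=10: ✗
ticket_id=11: ✓ → 46
ticket_id=12: ✗
ticket_id=13: ✓ → 29
ticket_id=14: ✓ → 44
ticket_id=15: ✗
ticket_id=16: ✗
app_sum = 21 + 63 + 46 + 29 + 44 = 203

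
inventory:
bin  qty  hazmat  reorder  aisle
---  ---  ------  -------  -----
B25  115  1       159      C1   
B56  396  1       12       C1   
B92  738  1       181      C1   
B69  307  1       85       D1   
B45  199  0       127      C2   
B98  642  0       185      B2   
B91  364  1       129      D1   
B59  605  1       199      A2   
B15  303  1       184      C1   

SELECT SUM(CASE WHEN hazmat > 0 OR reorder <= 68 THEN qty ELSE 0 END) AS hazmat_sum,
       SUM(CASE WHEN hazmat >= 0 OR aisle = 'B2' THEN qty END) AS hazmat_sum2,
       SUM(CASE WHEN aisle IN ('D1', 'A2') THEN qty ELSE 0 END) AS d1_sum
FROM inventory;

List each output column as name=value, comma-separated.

[hazmat_sum: hazmat > 0 OR reorder <= 68]
bin=B25: ✓ → 115
bin=B56: ✓ → 396
bin=B92: ✓ → 738
bin=B69: ✓ → 307
bin=B45: ✗
bin=B98: ✗
bin=B91: ✓ → 364
bin=B59: ✓ → 605
bin=B15: ✓ → 303
hazmat_sum = 115 + 396 + 738 + 307 + 364 + 605 + 303 = 2828
—
[hazmat_sum2: hazmat >= 0 OR aisle = 'B2']
bin=B25: ✓ → 115
bin=B56: ✓ → 396
bin=B92: ✓ → 738
bin=B69: ✓ → 307
bin=B45: ✓ → 199
bin=B98: ✓ → 642
bin=B91: ✓ → 364
bin=B59: ✓ → 605
bin=B15: ✓ → 303
hazmat_sum2 = 115 + 396 + 738 + 307 + 199 + 642 + 364 + 605 + 303 = 3669
—
[d1_sum: aisle IN ('D1', 'A2')]
bin=B25: ✗
bin=B56: ✗
bin=B92: ✗
bin=B69: ✓ → 307
bin=B45: ✗
bin=B98: ✗
bin=B91: ✓ → 364
bin=B59: ✓ → 605
bin=B15: ✗
d1_sum = 307 + 364 + 605 = 1276

hazmat_sum=2828, hazmat_sum2=3669, d1_sum=1276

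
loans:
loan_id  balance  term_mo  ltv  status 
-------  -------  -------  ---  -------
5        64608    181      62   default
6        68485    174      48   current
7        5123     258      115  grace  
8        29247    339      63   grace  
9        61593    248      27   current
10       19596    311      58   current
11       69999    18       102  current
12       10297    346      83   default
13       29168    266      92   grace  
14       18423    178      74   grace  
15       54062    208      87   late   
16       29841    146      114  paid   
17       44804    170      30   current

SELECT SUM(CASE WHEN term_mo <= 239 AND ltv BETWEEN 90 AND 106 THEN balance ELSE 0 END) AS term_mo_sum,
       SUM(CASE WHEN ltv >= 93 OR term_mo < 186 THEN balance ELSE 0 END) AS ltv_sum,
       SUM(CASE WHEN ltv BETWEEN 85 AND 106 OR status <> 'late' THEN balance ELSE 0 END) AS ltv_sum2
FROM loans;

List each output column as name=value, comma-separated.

[term_mo_sum: term_mo <= 239 AND ltv BETWEEN 90 AND 106]
loan_id=5: ✗
loan_id=6: ✗
loan_id=7: ✗
loan_id=8: ✗
loan_id=9: ✗
loan_id=10: ✗
loan_id=11: ✓ → 69999
loan_id=12: ✗
loan_id=13: ✗
loan_id=14: ✗
loan_id=15: ✗
loan_id=16: ✗
loan_id=17: ✗
term_mo_sum = 69999
—
[ltv_sum: ltv >= 93 OR term_mo < 186]
loan_id=5: ✓ → 64608
loan_id=6: ✓ → 68485
loan_id=7: ✓ → 5123
loan_id=8: ✗
loan_id=9: ✗
loan_id=10: ✗
loan_id=11: ✓ → 69999
loan_id=12: ✗
loan_id=13: ✗
loan_id=14: ✓ → 18423
loan_id=15: ✗
loan_id=16: ✓ → 29841
loan_id=17: ✓ → 44804
ltv_sum = 64608 + 68485 + 5123 + 69999 + 18423 + 29841 + 44804 = 301283
—
[ltv_sum2: ltv BETWEEN 85 AND 106 OR status <> 'late']
loan_id=5: ✓ → 64608
loan_id=6: ✓ → 68485
loan_id=7: ✓ → 5123
loan_id=8: ✓ → 29247
loan_id=9: ✓ → 61593
loan_id=10: ✓ → 19596
loan_id=11: ✓ → 69999
loan_id=12: ✓ → 10297
loan_id=13: ✓ → 29168
loan_id=14: ✓ → 18423
loan_id=15: ✓ → 54062
loan_id=16: ✓ → 29841
loan_id=17: ✓ → 44804
ltv_sum2 = 64608 + 68485 + 5123 + 29247 + 61593 + 19596 + 69999 + 10297 + 29168 + 18423 + 54062 + 29841 + 44804 = 505246

term_mo_sum=69999, ltv_sum=301283, ltv_sum2=505246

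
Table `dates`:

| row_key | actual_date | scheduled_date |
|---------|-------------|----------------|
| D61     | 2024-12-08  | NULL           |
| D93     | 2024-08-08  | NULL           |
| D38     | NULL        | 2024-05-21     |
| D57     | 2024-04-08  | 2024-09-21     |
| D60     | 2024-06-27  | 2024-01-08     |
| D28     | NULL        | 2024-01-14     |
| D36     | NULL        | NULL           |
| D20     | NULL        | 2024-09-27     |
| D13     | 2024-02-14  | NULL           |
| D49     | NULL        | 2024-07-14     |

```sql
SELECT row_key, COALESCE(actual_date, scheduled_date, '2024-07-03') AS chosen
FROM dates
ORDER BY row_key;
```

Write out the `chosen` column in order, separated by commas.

2024-02-14, 2024-09-27, 2024-01-14, 2024-07-03, 2024-05-21, 2024-07-14, 2024-04-08, 2024-06-27, 2024-12-08, 2024-08-08

row_key=D13: actual_date=2024-02-14 → 2024-02-14
row_key=D20: actual_date=NULL, scheduled_date=2024-09-27 → 2024-09-27
row_key=D28: actual_date=NULL, scheduled_date=2024-01-14 → 2024-01-14
row_key=D36: actual_date=NULL, scheduled_date=NULL, → literal 2024-07-03 → 2024-07-03
row_key=D38: actual_date=NULL, scheduled_date=2024-05-21 → 2024-05-21
row_key=D49: actual_date=NULL, scheduled_date=2024-07-14 → 2024-07-14
row_key=D57: actual_date=2024-04-08 → 2024-04-08
row_key=D60: actual_date=2024-06-27 → 2024-06-27
row_key=D61: actual_date=2024-12-08 → 2024-12-08
row_key=D93: actual_date=2024-08-08 → 2024-08-08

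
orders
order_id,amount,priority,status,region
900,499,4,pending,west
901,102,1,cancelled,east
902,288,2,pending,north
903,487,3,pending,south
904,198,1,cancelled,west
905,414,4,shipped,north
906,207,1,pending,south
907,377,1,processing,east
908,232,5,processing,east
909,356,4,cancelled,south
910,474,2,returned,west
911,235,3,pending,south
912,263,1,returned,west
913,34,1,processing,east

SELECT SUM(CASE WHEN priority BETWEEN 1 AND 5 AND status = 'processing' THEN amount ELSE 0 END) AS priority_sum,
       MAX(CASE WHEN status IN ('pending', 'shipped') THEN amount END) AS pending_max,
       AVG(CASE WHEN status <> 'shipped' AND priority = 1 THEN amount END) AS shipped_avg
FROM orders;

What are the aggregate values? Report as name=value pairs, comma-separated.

priority_sum=643, pending_max=499, shipped_avg=196.8333333333

[priority_sum: priority BETWEEN 1 AND 5 AND status = 'processing']
order_id=900: ✗
order_id=901: ✗
order_id=902: ✗
order_id=903: ✗
order_id=904: ✗
order_id=905: ✗
order_id=906: ✗
order_id=907: ✓ → 377
order_id=908: ✓ → 232
order_id=909: ✗
order_id=910: ✗
order_id=911: ✗
order_id=912: ✗
order_id=913: ✓ → 34
priority_sum = 377 + 232 + 34 = 643
—
[pending_max: status IN ('pending', 'shipped')]
order_id=900: ✓ → 499
order_id=901: ✗
order_id=902: ✓ → 288
order_id=903: ✓ → 487
order_id=904: ✗
order_id=905: ✓ → 414
order_id=906: ✓ → 207
order_id=907: ✗
order_id=908: ✗
order_id=909: ✗
order_id=910: ✗
order_id=911: ✓ → 235
order_id=912: ✗
order_id=913: ✗
pending_max = MAX(499, 288, 487, 414, 207, 235) = 499
—
[shipped_avg: status <> 'shipped' AND priority = 1]
order_id=900: ✗
order_id=901: ✓ → 102
order_id=902: ✗
order_id=903: ✗
order_id=904: ✓ → 198
order_id=905: ✗
order_id=906: ✓ → 207
order_id=907: ✓ → 377
order_id=908: ✗
order_id=909: ✗
order_id=910: ✗
order_id=911: ✗
order_id=912: ✓ → 263
order_id=913: ✓ → 34
shipped_avg = (102 + 198 + 207 + 377 + 263 + 34) / 6 = 196.8333333333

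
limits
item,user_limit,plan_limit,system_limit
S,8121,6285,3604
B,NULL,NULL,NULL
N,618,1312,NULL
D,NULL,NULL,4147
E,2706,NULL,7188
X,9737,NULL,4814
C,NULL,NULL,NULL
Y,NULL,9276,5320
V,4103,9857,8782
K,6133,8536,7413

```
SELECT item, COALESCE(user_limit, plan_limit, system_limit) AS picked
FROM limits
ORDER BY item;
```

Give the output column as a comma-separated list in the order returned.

NULL, NULL, 4147, 2706, 6133, 618, 8121, 4103, 9737, 9276

item=B: user_limit=NULL, plan_limit=NULL, system_limit=NULL (all NULL) → NULL
item=C: user_limit=NULL, plan_limit=NULL, system_limit=NULL (all NULL) → NULL
item=D: user_limit=NULL, plan_limit=NULL, system_limit=4147 → 4147
item=E: user_limit=2706 → 2706
item=K: user_limit=6133 → 6133
item=N: user_limit=618 → 618
item=S: user_limit=8121 → 8121
item=V: user_limit=4103 → 4103
item=X: user_limit=9737 → 9737
item=Y: user_limit=NULL, plan_limit=9276 → 9276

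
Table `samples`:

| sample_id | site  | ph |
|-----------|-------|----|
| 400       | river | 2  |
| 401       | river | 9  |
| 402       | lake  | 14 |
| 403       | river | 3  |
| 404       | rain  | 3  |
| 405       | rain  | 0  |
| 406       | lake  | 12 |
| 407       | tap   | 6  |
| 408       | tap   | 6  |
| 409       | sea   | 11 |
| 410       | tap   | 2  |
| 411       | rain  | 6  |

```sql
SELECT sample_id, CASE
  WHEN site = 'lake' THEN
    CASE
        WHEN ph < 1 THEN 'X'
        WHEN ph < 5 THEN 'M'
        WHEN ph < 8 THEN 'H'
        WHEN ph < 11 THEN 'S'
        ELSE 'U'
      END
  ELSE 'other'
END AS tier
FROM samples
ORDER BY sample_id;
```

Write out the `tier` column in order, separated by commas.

other, other, U, other, other, other, U, other, other, other, other, other

sample_id=400: site='river' → outer ELSE → other
sample_id=401: site='river' → outer ELSE → other
sample_id=402: site='lake' → inner[ELSE] → U
sample_id=403: site='river' → outer ELSE → other
sample_id=404: site='rain' → outer ELSE → other
sample_id=405: site='rain' → outer ELSE → other
sample_id=406: site='lake' → inner[ELSE] → U
sample_id=407: site='tap' → outer ELSE → other
sample_id=408: site='tap' → outer ELSE → other
sample_id=409: site='sea' → outer ELSE → other
sample_id=410: site='tap' → outer ELSE → other
sample_id=411: site='rain' → outer ELSE → other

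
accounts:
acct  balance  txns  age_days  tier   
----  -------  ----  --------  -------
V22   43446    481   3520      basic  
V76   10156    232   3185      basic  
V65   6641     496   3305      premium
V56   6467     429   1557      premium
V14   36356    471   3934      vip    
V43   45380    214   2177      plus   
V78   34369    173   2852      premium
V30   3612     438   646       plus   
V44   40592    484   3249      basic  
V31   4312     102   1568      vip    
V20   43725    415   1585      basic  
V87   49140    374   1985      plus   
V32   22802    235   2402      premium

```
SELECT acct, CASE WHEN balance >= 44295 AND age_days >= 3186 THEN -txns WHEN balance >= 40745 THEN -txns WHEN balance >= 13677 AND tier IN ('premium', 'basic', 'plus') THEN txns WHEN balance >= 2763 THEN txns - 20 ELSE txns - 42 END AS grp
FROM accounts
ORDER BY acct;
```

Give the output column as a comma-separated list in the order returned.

451, -415, -481, 418, 82, 235, -214, 484, 409, 476, 212, 173, -374

acct=V14: balance >= 2763 → 451
acct=V20: balance >= 40745 → -415
acct=V22: balance >= 40745 → -481
acct=V30: balance >= 2763 → 418
acct=V31: balance >= 2763 → 82
acct=V32: balance >= 13677 AND tier IN ('premium', 'basic', 'plus') → 235
acct=V43: balance >= 40745 → -214
acct=V44: balance >= 13677 AND tier IN ('premium', 'basic', 'plus') → 484
acct=V56: balance >= 2763 → 409
acct=V65: balance >= 2763 → 476
acct=V76: balance >= 2763 → 212
acct=V78: balance >= 13677 AND tier IN ('premium', 'basic', 'plus') → 173
acct=V87: balance >= 40745 → -374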